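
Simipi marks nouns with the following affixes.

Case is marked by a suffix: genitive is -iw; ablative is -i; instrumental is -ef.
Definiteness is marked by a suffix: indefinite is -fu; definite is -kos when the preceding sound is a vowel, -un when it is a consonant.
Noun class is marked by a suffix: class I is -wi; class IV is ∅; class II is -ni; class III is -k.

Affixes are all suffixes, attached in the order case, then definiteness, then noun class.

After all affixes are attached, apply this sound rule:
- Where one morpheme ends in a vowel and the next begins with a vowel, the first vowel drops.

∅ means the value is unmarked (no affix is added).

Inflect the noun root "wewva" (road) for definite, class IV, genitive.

wewviwun

Attach case genitive -iw → wewvaiw.
Attach definiteness definite -un (after consonant 'w') → wewvaiwun.
noun class = class IV: zero marking, form stays wewvaiwun.
Apply vowel deletion: wewvaiwun → wewviwun.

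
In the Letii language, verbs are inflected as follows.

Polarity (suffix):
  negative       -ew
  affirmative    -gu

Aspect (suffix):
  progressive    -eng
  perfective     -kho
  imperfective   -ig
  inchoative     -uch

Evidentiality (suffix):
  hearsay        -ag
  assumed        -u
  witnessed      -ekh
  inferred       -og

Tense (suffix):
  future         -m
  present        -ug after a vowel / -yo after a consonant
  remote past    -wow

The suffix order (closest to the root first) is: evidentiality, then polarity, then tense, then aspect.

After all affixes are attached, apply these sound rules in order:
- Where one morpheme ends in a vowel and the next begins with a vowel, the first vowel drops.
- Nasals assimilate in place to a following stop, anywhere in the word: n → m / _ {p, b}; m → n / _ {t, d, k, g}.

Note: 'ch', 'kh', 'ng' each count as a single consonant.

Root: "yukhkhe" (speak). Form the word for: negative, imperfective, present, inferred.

yukhkhogewyig

Attach evidentiality inferred -og → yukhkheog.
Attach polarity negative -ew → yukhkheogew.
Attach tense present -yo (after consonant 'w') → yukhkheogewyo.
Attach aspect imperfective -ig → yukhkheogewyoig.
Apply vowel deletion: yukhkheogewyoig → yukhkhogewyig.
Nasal assimilation: no change.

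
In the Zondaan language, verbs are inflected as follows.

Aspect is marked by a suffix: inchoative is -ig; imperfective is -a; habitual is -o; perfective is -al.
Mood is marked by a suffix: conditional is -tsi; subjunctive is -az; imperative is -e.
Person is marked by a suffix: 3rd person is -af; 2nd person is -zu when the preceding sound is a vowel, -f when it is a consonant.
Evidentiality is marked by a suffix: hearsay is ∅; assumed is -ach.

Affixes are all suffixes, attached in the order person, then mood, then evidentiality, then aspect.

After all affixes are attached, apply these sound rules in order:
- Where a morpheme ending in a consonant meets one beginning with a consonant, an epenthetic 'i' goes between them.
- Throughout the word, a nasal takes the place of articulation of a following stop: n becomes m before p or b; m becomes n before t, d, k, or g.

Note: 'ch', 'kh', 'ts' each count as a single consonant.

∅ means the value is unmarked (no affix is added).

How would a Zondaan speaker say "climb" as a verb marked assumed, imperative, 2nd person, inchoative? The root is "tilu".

Attach person 2nd person -zu (after vowel 'u') → tiluzu.
Attach mood imperative -e → tiluzue.
Attach evidentiality assumed -ach → tiluzueach.
Attach aspect inchoative -ig → tiluzueachig.
Epenthesis: no change.
Nasal assimilation: no change.

tiluzueachig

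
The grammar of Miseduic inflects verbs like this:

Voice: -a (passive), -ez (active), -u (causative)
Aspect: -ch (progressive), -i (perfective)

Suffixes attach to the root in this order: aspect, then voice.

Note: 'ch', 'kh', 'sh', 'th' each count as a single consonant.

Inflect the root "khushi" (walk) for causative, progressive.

Attach aspect progressive -ch → khushich.
Attach voice causative -u → khushichu.

khushichu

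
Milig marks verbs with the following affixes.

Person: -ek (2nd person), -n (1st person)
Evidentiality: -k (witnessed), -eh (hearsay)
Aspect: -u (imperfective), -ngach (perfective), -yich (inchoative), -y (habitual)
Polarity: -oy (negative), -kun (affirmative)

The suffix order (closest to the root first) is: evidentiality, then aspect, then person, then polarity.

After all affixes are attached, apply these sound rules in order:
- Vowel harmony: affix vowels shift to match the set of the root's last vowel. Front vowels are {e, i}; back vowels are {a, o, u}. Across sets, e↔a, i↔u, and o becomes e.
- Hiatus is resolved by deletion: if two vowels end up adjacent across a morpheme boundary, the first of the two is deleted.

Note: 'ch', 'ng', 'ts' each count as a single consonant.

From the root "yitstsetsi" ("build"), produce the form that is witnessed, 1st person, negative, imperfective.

yitstsetsikiney

Attach evidentiality witnessed -k → yitstsetsik.
Attach aspect imperfective -u → yitstsetsiku.
Attach person 1st person -n → yitstsetsikun.
Attach polarity negative -oy → yitstsetsikunoy.
Apply vowel harmony: yitstsetsikunoy → yitstsetsikiney.
Vowel deletion: no change.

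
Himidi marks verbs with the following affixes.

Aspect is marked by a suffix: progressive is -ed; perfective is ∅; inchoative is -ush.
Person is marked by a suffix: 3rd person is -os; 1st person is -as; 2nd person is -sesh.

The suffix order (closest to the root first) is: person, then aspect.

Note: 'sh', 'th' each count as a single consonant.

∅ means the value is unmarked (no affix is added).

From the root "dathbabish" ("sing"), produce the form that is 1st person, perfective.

dathbabishas

Attach person 1st person -as → dathbabishas.
aspect = perfective: zero marking, form stays dathbabishas.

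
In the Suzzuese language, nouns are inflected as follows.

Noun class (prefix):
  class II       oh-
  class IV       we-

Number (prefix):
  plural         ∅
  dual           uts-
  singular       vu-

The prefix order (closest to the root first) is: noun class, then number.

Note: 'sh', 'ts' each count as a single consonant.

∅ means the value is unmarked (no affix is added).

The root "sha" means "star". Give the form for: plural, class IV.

wesha

Attach noun class class IV we- → wesha.
number = plural: zero marking, form stays wesha.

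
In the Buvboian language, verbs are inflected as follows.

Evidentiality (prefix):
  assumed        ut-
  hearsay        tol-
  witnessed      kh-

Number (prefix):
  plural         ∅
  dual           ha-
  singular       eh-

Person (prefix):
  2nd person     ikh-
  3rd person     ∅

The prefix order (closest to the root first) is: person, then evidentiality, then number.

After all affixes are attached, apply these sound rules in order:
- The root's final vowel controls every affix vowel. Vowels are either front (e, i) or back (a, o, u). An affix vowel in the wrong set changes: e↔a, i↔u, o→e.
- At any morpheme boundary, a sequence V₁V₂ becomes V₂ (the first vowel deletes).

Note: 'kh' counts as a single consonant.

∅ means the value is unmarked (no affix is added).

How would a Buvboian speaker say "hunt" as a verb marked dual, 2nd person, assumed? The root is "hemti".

Attach person 2nd person ikh- → ikhhemti.
Attach evidentiality assumed ut- → utikhhemti.
Attach number dual ha- → hautikhhemti.
Apply vowel harmony: hautikhhemti → heitikhhemti.
Apply vowel deletion: heitikhhemti → hitikhhemti.

hitikhhemti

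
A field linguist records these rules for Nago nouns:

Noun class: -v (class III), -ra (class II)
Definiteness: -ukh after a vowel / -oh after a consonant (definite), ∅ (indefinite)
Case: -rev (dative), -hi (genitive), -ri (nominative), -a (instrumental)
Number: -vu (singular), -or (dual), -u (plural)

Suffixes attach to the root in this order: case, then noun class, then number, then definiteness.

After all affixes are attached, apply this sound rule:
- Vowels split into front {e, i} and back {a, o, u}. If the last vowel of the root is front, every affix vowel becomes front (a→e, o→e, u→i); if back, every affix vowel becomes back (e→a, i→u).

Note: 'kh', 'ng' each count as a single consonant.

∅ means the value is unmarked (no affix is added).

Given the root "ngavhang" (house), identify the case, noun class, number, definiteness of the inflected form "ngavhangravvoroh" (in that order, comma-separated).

dative, class III, dual, definite

Segment: ngavhang-rev-v-or-oh.
case: -rev → dative.
noun class: -v → class III.
number: -or → dual.
definiteness: -ukh/oh → definite.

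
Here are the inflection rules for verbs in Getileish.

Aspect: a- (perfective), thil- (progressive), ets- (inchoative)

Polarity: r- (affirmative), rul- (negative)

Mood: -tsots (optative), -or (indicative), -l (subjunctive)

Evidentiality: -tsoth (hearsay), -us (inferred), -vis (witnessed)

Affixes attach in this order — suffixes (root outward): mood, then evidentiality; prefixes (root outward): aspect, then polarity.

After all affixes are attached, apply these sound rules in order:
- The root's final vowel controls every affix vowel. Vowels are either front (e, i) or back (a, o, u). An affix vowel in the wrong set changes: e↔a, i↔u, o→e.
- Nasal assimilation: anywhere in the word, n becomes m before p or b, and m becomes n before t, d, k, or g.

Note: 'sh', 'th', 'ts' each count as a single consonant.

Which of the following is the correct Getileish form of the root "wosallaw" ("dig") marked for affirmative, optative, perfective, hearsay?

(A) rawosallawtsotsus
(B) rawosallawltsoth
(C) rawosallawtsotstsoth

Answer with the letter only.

Attach aspect perfective a- → awosallaw.
Attach mood optative -tsots → awosallawtsots.
Attach evidentiality hearsay -tsoth → awosallawtsotstsoth.
Attach polarity affirmative r- → rawosallawtsotstsoth.
Vowel harmony: no change.
Nasal assimilation: no change.
So the correct form is rawosallawtsotstsoth, option (C).
(A) rawosallawtsotsus is wrong: it uses inferred instead of hearsay for evidentiality.
(B) rawosallawltsoth is wrong: it uses subjunctive instead of optative for mood.

C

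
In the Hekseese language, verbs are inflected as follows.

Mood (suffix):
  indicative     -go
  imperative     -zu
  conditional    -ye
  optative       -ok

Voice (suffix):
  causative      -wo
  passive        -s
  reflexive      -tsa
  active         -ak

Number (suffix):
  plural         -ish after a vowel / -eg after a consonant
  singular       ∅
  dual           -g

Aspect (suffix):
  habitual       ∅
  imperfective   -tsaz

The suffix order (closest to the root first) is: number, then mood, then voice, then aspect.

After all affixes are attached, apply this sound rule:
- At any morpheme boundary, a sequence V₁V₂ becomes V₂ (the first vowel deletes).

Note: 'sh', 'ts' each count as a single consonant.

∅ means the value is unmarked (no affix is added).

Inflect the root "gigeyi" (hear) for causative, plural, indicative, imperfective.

gigeyishgowotsaz

Attach number plural -ish (after vowel 'i') → gigeyiish.
Attach mood indicative -go → gigeyiishgo.
Attach voice causative -wo → gigeyiishgowo.
Attach aspect imperfective -tsaz → gigeyiishgowotsaz.
Apply vowel deletion: gigeyiishgowotsaz → gigeyishgowotsaz.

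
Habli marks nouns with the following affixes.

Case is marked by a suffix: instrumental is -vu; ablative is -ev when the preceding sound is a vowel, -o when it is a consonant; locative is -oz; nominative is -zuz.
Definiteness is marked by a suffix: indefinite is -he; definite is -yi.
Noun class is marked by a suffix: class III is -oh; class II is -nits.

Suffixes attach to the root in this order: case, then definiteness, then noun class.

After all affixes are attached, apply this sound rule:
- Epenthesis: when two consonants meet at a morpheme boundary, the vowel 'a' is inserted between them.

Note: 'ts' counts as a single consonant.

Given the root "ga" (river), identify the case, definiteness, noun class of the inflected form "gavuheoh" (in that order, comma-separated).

Segment: ga-vu-he-oh.
case: -vu → instrumental.
definiteness: -he → indefinite.
noun class: -oh → class III.

instrumental, indefinite, class III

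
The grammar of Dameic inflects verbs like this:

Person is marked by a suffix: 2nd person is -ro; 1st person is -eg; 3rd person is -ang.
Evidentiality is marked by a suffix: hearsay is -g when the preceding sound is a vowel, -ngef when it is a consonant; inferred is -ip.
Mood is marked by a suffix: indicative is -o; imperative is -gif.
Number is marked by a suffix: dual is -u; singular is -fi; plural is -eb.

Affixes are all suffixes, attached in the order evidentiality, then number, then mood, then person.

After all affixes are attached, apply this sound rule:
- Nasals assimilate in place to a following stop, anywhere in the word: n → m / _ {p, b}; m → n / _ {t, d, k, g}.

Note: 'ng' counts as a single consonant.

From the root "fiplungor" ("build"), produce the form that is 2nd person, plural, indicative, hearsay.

Attach evidentiality hearsay -ngef (after consonant 'r') → fiplungorngef.
Attach number plural -eb → fiplungorngefeb.
Attach mood indicative -o → fiplungorngefebo.
Attach person 2nd person -ro → fiplungorngefeboro.
Nasal assimilation: no change.

fiplungorngefeboro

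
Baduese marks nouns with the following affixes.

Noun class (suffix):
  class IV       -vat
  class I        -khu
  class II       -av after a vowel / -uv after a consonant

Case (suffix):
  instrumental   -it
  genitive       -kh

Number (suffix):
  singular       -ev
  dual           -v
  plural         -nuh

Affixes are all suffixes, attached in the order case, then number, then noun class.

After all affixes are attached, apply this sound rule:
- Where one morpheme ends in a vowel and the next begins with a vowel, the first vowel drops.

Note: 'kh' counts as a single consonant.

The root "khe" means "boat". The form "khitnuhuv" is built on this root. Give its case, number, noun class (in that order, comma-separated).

Segment: khe-it-nuh-uv.
case: -it → instrumental.
number: -nuh → plural.
noun class: -av/uv → class II.

instrumental, plural, class II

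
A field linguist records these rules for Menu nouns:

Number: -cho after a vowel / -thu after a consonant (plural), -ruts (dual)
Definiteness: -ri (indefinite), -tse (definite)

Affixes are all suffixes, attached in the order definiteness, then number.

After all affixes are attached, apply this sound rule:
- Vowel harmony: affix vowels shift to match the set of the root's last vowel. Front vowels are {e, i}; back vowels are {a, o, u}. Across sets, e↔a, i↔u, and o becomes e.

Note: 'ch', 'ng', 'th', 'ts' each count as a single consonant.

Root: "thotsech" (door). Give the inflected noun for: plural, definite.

thotsechtseche

Attach definiteness definite -tse → thotsechtse.
Attach number plural -cho (after vowel 'e') → thotsechtsecho.
Apply vowel harmony: thotsechtsecho → thotsechtseche.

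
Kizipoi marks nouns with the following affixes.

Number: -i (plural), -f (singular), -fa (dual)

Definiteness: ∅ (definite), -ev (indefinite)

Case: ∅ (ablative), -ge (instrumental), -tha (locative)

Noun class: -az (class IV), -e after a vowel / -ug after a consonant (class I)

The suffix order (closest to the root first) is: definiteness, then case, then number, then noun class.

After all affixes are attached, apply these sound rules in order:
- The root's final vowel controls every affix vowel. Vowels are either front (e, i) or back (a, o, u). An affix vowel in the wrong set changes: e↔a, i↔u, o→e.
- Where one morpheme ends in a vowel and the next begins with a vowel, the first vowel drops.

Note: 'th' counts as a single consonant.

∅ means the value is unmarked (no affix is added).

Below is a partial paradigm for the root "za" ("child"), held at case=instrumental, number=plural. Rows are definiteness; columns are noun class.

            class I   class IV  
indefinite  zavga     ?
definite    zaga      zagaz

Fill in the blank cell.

zavgaz

Attach definiteness indefinite -ev → zaev.
Attach case instrumental -ge → zaevge.
Attach number plural -i → zaevgei.
Attach noun class class IV -az → zaevgeiaz.
Apply vowel harmony: zaevgeiaz → zaavgauaz.
Apply vowel deletion: zaavgauaz → zavgaz.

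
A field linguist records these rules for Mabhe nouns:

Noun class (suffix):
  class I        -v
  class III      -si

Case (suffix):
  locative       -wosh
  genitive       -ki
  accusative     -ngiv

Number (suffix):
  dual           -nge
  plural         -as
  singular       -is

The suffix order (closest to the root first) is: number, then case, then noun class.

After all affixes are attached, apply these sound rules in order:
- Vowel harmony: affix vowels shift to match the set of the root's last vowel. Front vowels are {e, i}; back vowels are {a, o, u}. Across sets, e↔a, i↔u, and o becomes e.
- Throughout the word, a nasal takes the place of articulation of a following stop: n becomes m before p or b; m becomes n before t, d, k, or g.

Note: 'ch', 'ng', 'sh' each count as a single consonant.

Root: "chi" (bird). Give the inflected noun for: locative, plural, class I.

chiesweshv

Attach number plural -as → chias.
Attach case locative -wosh → chiaswosh.
Attach noun class class I -v → chiaswoshv.
Apply vowel harmony: chiaswoshv → chiesweshv.
Nasal assimilation: no change.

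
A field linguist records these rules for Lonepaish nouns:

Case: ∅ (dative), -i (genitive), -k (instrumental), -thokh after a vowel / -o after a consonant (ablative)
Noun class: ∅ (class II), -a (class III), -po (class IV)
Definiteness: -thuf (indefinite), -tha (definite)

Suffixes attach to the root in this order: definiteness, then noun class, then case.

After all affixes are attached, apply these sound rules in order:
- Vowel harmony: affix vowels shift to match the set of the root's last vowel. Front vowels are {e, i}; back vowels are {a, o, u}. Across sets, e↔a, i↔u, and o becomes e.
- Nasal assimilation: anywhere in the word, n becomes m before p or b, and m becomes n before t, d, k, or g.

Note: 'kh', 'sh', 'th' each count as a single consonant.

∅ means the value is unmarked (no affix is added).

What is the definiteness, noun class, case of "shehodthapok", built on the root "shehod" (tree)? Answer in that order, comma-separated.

definite, class IV, instrumental

Segment: shehod-tha-po-k.
definiteness: -tha → definite.
noun class: -po → class IV.
case: -k → instrumental.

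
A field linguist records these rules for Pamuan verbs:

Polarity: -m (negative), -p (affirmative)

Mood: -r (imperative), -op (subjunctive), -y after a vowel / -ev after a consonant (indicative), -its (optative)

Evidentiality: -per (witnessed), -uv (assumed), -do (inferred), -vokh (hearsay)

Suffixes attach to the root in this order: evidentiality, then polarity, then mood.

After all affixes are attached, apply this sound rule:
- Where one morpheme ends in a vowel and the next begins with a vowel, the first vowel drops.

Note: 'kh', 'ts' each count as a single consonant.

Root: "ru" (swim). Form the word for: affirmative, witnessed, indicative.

Attach evidentiality witnessed -per → ruper.
Attach polarity affirmative -p → ruperp.
Attach mood indicative -ev (after consonant 'p') → ruperpev.
Vowel deletion: no change.

ruperpev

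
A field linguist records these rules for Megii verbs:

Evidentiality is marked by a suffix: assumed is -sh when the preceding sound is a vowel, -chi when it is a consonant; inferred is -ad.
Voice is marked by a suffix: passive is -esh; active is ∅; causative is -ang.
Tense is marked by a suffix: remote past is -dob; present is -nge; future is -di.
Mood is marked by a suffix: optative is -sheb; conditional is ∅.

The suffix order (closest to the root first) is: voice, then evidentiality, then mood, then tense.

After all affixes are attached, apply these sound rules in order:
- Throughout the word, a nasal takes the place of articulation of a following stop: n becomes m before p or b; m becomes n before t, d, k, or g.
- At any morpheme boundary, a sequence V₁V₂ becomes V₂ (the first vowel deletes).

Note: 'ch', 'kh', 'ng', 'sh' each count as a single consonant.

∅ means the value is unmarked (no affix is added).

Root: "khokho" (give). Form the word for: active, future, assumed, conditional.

voice = active: zero marking, form stays khokho.
Attach evidentiality assumed -sh (after vowel 'o') → khokhosh.
mood = conditional: zero marking, form stays khokhosh.
Attach tense future -di → khokhoshdi.
Nasal assimilation: no change.
Vowel deletion: no change.

khokhoshdi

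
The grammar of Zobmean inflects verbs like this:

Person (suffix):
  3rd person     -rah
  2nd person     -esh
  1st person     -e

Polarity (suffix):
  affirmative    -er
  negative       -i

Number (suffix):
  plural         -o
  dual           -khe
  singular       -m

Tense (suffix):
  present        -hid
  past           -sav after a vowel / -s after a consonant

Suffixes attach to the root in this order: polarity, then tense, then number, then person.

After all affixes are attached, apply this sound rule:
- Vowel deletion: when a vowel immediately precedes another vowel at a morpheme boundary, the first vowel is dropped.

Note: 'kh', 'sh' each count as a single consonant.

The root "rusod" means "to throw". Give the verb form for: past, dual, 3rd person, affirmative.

Attach polarity affirmative -er → rusoder.
Attach tense past -s (after consonant 'r') → rusoders.
Attach number dual -khe → rusoderskhe.
Attach person 3rd person -rah → rusoderskherah.
Vowel deletion: no change.

rusoderskherah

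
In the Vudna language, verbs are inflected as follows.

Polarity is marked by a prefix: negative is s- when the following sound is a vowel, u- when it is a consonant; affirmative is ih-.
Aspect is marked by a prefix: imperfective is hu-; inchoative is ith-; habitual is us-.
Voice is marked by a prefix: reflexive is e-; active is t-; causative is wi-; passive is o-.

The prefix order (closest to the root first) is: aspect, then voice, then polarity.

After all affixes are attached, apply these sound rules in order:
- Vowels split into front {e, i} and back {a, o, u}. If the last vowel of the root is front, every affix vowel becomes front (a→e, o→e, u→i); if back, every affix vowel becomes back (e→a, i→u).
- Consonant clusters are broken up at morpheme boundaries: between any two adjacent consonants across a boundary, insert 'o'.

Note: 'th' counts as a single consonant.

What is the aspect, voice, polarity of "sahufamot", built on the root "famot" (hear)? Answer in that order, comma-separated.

imperfective, reflexive, negative

Segment: s-e-hu-famot.
aspect: hu- → imperfective.
voice: e- → reflexive.
polarity: s/u- → negative.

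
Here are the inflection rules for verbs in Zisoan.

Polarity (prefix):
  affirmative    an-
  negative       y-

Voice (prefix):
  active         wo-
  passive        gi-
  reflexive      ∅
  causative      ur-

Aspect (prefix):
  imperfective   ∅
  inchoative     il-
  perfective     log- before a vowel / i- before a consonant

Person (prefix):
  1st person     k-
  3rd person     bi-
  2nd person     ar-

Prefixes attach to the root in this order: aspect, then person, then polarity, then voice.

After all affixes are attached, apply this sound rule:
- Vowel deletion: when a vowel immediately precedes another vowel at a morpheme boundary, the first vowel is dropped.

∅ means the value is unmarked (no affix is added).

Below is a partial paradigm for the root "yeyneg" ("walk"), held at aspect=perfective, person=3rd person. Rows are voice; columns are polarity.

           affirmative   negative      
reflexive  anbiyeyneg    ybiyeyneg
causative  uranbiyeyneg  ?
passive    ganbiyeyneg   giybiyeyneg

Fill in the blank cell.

urybiyeyneg

Attach aspect perfective i- (before consonant 'y') → iyeyneg.
Attach person 3rd person bi- → biiyeyneg.
Attach polarity negative y- → ybiiyeyneg.
Attach voice causative ur- → urybiiyeyneg.
Apply vowel deletion: urybiiyeyneg → urybiyeyneg.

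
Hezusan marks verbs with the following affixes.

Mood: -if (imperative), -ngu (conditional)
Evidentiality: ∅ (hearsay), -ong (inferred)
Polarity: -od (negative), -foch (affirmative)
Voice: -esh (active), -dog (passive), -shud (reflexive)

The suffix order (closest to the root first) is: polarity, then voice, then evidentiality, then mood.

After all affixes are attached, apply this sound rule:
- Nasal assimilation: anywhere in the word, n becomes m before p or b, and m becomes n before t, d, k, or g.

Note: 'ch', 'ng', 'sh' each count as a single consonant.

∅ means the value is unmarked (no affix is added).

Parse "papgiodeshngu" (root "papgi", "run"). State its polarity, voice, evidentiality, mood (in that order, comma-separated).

Segment: papgi-od-esh-ngu.
polarity: -od → negative.
voice: -esh → active.
evidentiality: ∅ → hearsay.
mood: -ngu → conditional.

negative, active, hearsay, conditional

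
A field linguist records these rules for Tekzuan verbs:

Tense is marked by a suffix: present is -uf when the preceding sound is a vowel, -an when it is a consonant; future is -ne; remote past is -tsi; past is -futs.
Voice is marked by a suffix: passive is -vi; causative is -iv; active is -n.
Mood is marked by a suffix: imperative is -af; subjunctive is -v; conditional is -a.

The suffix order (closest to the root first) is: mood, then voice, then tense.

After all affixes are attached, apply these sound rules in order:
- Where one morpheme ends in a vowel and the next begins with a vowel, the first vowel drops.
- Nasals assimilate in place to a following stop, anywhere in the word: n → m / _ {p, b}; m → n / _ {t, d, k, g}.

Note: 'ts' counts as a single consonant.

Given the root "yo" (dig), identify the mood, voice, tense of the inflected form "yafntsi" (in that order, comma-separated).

Segment: yo-af-n-tsi.
mood: -af → imperative.
voice: -n → active.
tense: -tsi → remote past.

imperative, active, remote past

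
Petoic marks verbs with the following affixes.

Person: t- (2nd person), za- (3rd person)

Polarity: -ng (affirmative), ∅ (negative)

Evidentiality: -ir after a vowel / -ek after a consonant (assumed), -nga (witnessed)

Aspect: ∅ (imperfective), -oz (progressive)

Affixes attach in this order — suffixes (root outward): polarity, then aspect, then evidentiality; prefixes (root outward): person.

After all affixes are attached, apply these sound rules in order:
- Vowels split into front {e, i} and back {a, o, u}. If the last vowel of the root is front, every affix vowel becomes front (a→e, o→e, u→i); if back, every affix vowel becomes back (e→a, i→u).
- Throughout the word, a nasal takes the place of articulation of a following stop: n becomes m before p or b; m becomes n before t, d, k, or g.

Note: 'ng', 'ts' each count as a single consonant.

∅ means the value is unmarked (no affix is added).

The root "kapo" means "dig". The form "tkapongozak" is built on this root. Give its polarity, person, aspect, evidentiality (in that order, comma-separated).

Segment: t-kapo-ng-oz-ek.
polarity: -ng → affirmative.
person: t- → 2nd person.
aspect: -oz → progressive.
evidentiality: -ir/ek → assumed.

affirmative, 2nd person, progressive, assumed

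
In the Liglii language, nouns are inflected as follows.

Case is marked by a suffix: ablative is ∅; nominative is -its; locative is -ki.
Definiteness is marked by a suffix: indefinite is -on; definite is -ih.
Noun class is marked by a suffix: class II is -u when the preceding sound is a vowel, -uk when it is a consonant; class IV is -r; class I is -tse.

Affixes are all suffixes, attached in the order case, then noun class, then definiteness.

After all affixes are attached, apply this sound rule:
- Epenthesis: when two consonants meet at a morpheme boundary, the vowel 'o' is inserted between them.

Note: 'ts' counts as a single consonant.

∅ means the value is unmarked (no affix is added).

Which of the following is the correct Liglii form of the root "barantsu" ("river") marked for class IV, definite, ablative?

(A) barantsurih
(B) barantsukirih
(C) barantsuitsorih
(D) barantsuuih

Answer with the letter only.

A

case = ablative: zero marking, form stays barantsu.
Attach noun class class IV -r → barantsur.
Attach definiteness definite -ih → barantsurih.
Epenthesis: no change.
So the correct form is barantsurih, option (A).
(D) barantsuuih is wrong: it uses class II instead of class IV for noun class.
(C) barantsuitsorih is wrong: it uses nominative instead of ablative for case.
(B) barantsukirih is wrong: it uses locative instead of ablative for case.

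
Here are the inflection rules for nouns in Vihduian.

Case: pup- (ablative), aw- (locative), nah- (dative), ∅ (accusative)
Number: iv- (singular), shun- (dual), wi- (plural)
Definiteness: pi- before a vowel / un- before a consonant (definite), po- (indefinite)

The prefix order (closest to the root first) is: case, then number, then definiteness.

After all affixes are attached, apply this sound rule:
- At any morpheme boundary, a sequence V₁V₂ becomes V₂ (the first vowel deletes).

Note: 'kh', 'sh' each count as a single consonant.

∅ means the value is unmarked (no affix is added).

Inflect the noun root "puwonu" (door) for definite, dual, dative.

unshunnahpuwonu

Attach case dative nah- → nahpuwonu.
Attach number dual shun- → shunnahpuwonu.
Attach definiteness definite un- (before consonant 'sh') → unshunnahpuwonu.
Vowel deletion: no change.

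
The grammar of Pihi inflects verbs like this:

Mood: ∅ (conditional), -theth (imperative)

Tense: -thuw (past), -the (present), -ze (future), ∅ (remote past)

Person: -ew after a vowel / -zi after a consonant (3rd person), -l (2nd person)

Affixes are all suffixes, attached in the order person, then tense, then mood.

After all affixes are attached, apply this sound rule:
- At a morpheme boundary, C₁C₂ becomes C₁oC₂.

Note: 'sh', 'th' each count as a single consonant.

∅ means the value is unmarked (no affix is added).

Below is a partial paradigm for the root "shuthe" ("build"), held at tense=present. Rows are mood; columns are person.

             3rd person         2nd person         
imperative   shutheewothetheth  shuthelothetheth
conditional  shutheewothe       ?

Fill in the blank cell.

Attach person 2nd person -l → shuthel.
Attach tense present -the → shuthelthe.
mood = conditional: zero marking, form stays shuthelthe.
Apply epenthesis: shuthelthe → shuthelothe.

shuthelothe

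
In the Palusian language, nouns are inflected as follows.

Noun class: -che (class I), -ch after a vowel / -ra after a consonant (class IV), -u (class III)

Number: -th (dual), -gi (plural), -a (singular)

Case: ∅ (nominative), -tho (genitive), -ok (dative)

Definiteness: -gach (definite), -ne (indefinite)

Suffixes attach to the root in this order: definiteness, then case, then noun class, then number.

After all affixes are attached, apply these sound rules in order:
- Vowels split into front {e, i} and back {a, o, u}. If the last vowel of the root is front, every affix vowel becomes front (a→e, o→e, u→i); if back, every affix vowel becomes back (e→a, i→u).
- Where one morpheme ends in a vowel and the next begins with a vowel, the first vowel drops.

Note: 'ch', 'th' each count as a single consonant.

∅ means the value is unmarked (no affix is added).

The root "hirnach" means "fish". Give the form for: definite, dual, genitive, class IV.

Attach definiteness definite -gach → hirnachgach.
Attach case genitive -tho → hirnachgachtho.
Attach noun class class IV -ch (after vowel 'o') → hirnachgachthoch.
Attach number dual -th → hirnachgachthochth.
Vowel harmony: no change.
Vowel deletion: no change.

hirnachgachthochth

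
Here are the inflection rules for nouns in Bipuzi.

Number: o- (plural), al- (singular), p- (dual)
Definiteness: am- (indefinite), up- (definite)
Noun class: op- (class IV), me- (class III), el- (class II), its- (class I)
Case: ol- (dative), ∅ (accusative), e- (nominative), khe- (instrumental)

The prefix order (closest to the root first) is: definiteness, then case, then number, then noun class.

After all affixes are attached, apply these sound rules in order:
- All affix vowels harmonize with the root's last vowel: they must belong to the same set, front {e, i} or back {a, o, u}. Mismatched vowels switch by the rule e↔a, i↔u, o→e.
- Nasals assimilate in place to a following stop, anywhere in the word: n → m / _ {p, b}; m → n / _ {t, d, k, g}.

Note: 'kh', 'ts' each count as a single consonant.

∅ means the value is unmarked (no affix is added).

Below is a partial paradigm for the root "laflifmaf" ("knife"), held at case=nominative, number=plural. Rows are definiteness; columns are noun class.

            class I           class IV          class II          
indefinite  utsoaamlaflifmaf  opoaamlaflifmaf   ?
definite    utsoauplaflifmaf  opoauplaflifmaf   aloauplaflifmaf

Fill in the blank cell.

Attach definiteness indefinite am- → amlaflifmaf.
Attach case nominative e- → eamlaflifmaf.
Attach number plural o- → oeamlaflifmaf.
Attach noun class class II el- → eloeamlaflifmaf.
Apply vowel harmony: eloeamlaflifmaf → aloaamlaflifmaf.
Nasal assimilation: no change.

aloaamlaflifmaf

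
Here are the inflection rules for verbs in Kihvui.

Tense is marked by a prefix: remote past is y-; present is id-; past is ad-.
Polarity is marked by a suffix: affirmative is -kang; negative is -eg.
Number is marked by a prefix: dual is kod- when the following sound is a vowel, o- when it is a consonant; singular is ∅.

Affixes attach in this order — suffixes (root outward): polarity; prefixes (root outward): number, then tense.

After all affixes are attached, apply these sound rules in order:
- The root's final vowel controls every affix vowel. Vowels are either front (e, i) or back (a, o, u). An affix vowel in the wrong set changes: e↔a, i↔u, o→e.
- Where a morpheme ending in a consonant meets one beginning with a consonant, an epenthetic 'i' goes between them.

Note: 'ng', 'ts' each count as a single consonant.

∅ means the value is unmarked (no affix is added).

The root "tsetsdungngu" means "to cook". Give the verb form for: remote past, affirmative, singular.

number = singular: zero marking, form stays tsetsdungngu.
Attach polarity affirmative -kang → tsetsdungngukang.
Attach tense remote past y- → ytsetsdungngukang.
Vowel harmony: no change.
Apply epenthesis: ytsetsdungngukang → yitsetsdungngukang.

yitsetsdungngukang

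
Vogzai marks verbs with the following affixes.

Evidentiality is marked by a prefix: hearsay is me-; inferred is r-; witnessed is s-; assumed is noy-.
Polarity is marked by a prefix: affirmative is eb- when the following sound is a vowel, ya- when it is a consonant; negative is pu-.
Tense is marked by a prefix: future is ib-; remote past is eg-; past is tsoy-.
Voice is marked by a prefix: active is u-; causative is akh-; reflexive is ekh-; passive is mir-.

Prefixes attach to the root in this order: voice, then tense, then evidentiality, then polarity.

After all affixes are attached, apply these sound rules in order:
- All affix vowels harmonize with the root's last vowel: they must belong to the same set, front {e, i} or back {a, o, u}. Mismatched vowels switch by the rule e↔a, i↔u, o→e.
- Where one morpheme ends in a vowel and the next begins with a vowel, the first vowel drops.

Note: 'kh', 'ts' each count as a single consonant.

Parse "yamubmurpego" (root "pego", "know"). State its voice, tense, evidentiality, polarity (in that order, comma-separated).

Segment: ya-me-ib-mir-pego.
voice: mir- → passive.
tense: ib- → future.
evidentiality: me- → hearsay.
polarity: eb/ya- → affirmative.

passive, future, hearsay, affirmative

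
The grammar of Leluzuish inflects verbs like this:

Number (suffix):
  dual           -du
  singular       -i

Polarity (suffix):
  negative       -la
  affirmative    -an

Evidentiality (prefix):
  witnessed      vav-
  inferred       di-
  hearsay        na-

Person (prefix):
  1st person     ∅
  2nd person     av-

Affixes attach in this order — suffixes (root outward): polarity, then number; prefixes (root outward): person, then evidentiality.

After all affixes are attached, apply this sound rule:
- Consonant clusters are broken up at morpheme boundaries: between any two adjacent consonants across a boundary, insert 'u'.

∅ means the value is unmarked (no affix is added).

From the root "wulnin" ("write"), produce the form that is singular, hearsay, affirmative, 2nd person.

Attach person 2nd person av- → avwulnin.
Attach evidentiality hearsay na- → naavwulnin.
Attach polarity affirmative -an → naavwulninan.
Attach number singular -i → naavwulninani.
Apply epenthesis: naavwulninani → naavuwulninani.

naavuwulninani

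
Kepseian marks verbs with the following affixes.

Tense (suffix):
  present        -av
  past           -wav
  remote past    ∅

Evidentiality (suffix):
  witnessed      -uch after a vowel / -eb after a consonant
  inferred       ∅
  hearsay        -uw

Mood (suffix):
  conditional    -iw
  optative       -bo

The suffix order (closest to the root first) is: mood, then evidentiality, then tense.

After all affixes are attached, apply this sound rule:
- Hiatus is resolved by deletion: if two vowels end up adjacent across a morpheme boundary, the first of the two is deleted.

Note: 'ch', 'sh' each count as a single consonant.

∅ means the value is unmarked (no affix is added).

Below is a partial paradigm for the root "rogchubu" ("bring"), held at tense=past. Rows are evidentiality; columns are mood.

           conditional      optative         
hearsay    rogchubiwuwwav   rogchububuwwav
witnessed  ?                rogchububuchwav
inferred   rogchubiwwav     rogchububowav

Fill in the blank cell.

Attach mood conditional -iw → rogchubuiw.
Attach evidentiality witnessed -eb (after consonant 'w') → rogchubuiweb.
Attach tense past -wav → rogchubuiwebwav.
Apply vowel deletion: rogchubuiwebwav → rogchubiwebwav.

rogchubiwebwav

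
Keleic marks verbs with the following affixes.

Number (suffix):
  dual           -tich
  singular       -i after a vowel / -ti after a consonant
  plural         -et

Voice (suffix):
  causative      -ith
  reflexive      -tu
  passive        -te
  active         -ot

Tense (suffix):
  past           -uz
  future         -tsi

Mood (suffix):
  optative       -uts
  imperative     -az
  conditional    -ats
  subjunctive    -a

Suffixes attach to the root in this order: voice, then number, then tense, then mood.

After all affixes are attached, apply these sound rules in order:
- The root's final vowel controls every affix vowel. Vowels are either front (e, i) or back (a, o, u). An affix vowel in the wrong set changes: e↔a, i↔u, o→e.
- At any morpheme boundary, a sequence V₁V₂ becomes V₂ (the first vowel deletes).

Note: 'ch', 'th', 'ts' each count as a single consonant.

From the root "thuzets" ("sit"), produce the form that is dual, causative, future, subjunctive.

Attach voice causative -ith → thuzetsith.
Attach number dual -tich → thuzetsithtich.
Attach tense future -tsi → thuzetsithtichtsi.
Attach mood subjunctive -a → thuzetsithtichtsia.
Apply vowel harmony: thuzetsithtichtsia → thuzetsithtichtsie.
Apply vowel deletion: thuzetsithtichtsie → thuzetsithtichtse.

thuzetsithtichtse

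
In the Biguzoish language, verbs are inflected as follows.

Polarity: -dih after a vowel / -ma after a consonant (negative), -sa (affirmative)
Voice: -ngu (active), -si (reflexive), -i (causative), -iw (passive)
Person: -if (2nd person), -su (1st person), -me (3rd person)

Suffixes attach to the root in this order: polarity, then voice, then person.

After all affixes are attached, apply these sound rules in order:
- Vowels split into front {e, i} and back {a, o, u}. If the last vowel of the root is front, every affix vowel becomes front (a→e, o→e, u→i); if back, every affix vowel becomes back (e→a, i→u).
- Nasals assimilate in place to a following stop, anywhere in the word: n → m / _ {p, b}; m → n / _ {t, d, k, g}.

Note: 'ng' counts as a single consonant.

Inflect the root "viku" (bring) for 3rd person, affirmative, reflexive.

Attach polarity affirmative -sa → vikusa.
Attach voice reflexive -si → vikusasi.
Attach person 3rd person -me → vikusasime.
Apply vowel harmony: vikusasime → vikusasuma.
Nasal assimilation: no change.

vikusasuma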